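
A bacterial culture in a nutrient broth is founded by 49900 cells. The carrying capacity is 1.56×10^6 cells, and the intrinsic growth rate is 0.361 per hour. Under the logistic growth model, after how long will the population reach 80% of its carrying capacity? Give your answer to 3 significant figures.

13.3 hours

A = (K − N₀)/N₀ = (1.56×10^6 − 49900)/49900 = 30.263.
Solve 1.56×10^6/(1 + 30.263·e^(−0.361t)) = 1.248×10^6: 1 + 30.263·e^(−0.361t) = 1.25, so e^(−0.361t) = 0.00826104.
−0.361·t = ln(0.00826104) = -4.7962, so t = 4.7962/0.361 = 13.286.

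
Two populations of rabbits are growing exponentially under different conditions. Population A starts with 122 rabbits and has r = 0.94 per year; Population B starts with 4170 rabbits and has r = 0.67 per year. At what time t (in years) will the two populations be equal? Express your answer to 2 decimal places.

Set 122·e^(0.94t) = 4170·e^(0.67t).
e^((0.94 − 0.67)t) = 4170/122 → e^(0.27·t) = 34.18.
0.27·t = ln(34.18) = 3.5317, so t = 3.5317/0.27 = 13.08.

13.08 years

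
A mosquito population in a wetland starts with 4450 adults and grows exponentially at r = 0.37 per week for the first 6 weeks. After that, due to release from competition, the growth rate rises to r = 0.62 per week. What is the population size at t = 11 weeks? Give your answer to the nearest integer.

909508 adults

Phase 1: N(6) = 4450·e^(0.37×6) = 4450·e^2.22 = 40972.6.
Phase 2 runs for 11 − 6 = 5 weeks at r = 0.62.
N(11) = 40972.6·e^(0.62×5) = 40972.6·e^3.1 = 909508.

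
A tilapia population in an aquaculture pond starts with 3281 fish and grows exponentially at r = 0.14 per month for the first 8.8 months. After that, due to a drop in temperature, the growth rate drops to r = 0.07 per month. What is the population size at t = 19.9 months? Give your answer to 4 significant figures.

24460 fish

Phase 1: N(8.8) = 3281·e^(0.14×8.8) = 3281·e^1.232 = 11247.5.
Phase 2 runs for 19.9 − 8.8 = 11.1 months at r = 0.07.
N(19.9) = 11247.5·e^(0.07×11.1) = 11247.5·e^0.777 = 24462.7.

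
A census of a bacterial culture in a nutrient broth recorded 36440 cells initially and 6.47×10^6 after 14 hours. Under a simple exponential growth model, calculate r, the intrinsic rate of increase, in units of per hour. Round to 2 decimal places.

0.37 per hour

From N(t) = N₀·e^(rt): e^(r·14) = 6.47×10^6/36440 = 177.55.
r·14 = ln(177.55) = 5.1793, so r = 5.1793/14 = 0.36995.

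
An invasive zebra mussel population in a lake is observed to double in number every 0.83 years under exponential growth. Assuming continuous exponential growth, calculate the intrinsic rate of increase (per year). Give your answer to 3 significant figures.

r = ln(2)/t_d = 0.6931/0.83 = 0.83512.

0.835 per year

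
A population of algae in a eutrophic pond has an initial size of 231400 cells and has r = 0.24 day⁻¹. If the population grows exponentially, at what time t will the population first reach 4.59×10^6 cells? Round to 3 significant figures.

Set N₀·e^(rt) = 4.59×10^6: e^(0.24·t) = 4.59×10^6/231400 = 19.836.
0.24·t = ln(19.836) = 2.9875, so t = 2.9875/0.24 = 12.448.

12.4 days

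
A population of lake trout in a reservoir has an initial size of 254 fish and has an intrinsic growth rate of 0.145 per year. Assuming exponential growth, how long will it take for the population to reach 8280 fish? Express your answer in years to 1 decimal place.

Set N₀·e^(rt) = 8280: e^(0.145·t) = 8280/254 = 32.598.
0.145·t = ln(32.598) = 3.4843, so t = 3.4843/0.145 = 24.029.

24.0 years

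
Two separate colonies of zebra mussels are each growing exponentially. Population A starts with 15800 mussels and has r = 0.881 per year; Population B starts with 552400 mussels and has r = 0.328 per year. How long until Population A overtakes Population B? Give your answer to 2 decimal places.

Set 15800·e^(0.881t) = 552400·e^(0.328t).
e^((0.881 − 0.328)t) = 552400/15800 → e^(0.553·t) = 34.962.
0.553·t = ln(34.962) = 3.5543, so t = 3.5543/0.553 = 6.4272.

6.43 years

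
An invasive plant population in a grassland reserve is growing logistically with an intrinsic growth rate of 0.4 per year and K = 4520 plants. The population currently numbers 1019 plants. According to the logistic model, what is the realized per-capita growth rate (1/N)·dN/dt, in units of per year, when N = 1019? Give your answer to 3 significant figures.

(1/N)·dN/dt = r(1 − N/K) = 0.4 × (1 − 1019/4520).
= 0.4 × 0.77456 = 0.30982.

0.310 per year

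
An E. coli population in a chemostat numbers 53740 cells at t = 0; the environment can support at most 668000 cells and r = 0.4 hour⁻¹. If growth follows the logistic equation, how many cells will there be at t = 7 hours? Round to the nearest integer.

394083 cells

A = (K − N₀)/N₀ = (668000 − 53740)/53740 = 11.43.
N(t) = K/(1 + A·e^(−rt)) = 668000/(1 + 11.43×e^(−0.4×7)).
e^(−2.8) = 0.06081; denominator = 1 + 11.43×0.06081 = 1.6951.
N = 668000/1.6951 = 394083.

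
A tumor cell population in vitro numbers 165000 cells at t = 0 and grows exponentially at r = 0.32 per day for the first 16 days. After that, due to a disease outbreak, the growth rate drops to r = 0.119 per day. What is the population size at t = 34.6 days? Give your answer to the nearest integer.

252545188 cells

Phase 1: N(16) = 165000·e^(0.32×16) = 165000·e^5.12 = 2.761034×10^7.
Phase 2 runs for 34.6 − 16 = 18.6 days at r = 0.119.
N(34.6) = 2.761034×10^7·e^(0.119×18.6) = 2.761034×10^7·e^2.213 = 2.525452×10^8.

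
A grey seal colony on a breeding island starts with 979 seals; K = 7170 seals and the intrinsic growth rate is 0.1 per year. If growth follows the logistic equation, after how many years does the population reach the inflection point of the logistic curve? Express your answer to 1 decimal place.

18.4 years

Logistic growth is fastest at N = K/2 = 3585.
A = (K − N₀)/N₀ = 6.3238. Set K/(1 + A·e^(−rt)) = K/2 → A·e^(−rt) = 1.
e^(−0.1t) = 1/6.3238 = 0.158133, so t = ln(6.3238)/0.1 = 1.8443/0.1 = 18.443.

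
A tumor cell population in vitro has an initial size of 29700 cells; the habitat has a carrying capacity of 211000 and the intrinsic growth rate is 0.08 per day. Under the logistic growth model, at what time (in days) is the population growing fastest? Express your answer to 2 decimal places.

Logistic growth is fastest at N = K/2 = 105500.
A = (K − N₀)/N₀ = 6.1044. Set K/(1 + A·e^(−rt)) = K/2 → A·e^(−rt) = 1.
e^(−0.08t) = 1/6.1044 = 0.163817, so t = ln(6.1044)/0.08 = 1.809/0.08 = 22.613.

22.61 days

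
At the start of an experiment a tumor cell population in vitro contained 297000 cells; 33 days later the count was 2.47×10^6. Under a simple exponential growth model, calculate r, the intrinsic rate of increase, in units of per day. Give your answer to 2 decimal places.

0.06 per day

From N(t) = N₀·e^(rt): e^(r·33) = 2.47×10^6/297000 = 8.3165.
r·33 = ln(8.3165) = 2.1182, so r = 2.1182/33 = 0.064189.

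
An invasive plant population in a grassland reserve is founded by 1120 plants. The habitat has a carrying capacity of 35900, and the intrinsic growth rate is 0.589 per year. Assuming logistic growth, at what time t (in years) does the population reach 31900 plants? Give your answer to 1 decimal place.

9.4 years

A = (K − N₀)/N₀ = (35900 − 1120)/1120 = 31.054.
Solve 35900/(1 + 31.054·e^(−0.589t)) = 31900: 1 + 31.054·e^(−0.589t) = 1.1254, so e^(−0.589t) = 0.00403792.
−0.589·t = ln(0.00403792) = -5.512, so t = 5.512/0.589 = 9.3583.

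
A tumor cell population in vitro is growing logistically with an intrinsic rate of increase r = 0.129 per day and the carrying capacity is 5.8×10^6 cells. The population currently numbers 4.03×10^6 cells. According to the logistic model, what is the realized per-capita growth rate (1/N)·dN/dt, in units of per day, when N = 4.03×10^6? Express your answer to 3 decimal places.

(1/N)·dN/dt = r(1 − N/K) = 0.129 × (1 − 4.03×10^6/5.8×10^6).
= 0.129 × 0.30517 = 0.039367.

0.039 per day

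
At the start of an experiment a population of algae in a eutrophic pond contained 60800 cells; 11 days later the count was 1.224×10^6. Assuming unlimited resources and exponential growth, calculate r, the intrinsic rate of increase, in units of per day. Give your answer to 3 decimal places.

From N(t) = N₀·e^(rt): e^(r·11) = 1.224×10^6/60800 = 20.132.
r·11 = ln(20.132) = 3.0023, so r = 3.0023/11 = 0.27294.

0.273 per day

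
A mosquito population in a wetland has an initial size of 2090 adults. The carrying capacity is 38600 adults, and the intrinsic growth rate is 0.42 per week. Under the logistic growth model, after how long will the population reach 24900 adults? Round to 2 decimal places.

A = (K − N₀)/N₀ = (38600 − 2090)/2090 = 17.469.
Solve 38600/(1 + 17.469·e^(−0.42t)) = 24900: 1 + 17.469·e^(−0.42t) = 1.5502, so e^(−0.42t) = 0.031496.
−0.42·t = ln(0.031496) = -3.4579, so t = 3.4579/0.42 = 8.2331.

8.23 weeks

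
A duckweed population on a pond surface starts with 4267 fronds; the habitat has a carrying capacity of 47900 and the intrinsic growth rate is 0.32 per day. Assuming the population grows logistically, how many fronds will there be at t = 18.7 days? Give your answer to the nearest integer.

46697 fronds

A = (K − N₀)/N₀ = (47900 − 4267)/4267 = 10.226.
N(t) = K/(1 + A·e^(−rt)) = 47900/(1 + 10.226×e^(−0.32×18.7)).
e^(−5.984) = 0.0025187; denominator = 1 + 10.226×0.0025187 = 1.0258.
N = 47900/1.0258 = 46697.3.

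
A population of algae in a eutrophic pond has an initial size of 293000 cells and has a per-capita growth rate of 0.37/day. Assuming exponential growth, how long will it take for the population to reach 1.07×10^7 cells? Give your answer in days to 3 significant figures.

Set N₀·e^(rt) = 1.07×10^7: e^(0.37·t) = 1.07×10^7/293000 = 36.519.
0.37·t = ln(36.519) = 3.5978, so t = 3.5978/0.37 = 9.7239.

9.72 days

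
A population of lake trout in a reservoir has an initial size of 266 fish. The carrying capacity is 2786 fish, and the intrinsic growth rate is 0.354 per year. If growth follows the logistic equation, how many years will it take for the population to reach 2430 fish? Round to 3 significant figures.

11.8 years

A = (K − N₀)/N₀ = (2786 − 266)/266 = 9.4737.
Solve 2786/(1 + 9.4737·e^(−0.354t)) = 2430: 1 + 9.4737·e^(−0.354t) = 1.1465, so e^(−0.354t) = 0.0154641.
−0.354·t = ln(0.0154641) = -4.1692, so t = 4.1692/0.354 = 11.777.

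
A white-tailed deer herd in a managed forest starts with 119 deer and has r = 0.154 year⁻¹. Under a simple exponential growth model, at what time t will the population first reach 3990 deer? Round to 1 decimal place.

Set N₀·e^(rt) = 3990: e^(0.154·t) = 3990/119 = 33.529.
0.154·t = ln(33.529) = 3.5124, so t = 3.5124/0.154 = 22.808.

22.8 years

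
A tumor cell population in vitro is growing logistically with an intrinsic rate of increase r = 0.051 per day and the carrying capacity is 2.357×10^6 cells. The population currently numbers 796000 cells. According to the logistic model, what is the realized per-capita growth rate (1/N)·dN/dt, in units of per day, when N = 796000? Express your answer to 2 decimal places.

0.03 per day

(1/N)·dN/dt = r(1 − N/K) = 0.051 × (1 − 796000/2.357×10^6).
= 0.051 × 0.66228 = 0.033776.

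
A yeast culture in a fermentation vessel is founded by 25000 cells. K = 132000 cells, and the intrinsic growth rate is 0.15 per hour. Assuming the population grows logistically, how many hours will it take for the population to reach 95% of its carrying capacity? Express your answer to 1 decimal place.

A = (K − N₀)/N₀ = (132000 − 25000)/25000 = 4.28.
Solve 132000/(1 + 4.28·e^(−0.15t)) = 125400: 1 + 4.28·e^(−0.15t) = 1.0526, so e^(−0.15t) = 0.0122971.
−0.15·t = ln(0.0122971) = -4.3984, so t = 4.3984/0.15 = 29.323.

29.3 hours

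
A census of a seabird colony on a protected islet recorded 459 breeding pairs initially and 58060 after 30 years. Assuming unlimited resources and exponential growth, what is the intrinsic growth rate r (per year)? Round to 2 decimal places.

From N(t) = N₀·e^(rt): e^(r·30) = 58060/459 = 126.49.
r·30 = ln(126.49) = 4.8402, so r = 4.8402/30 = 0.16134.

0.16 per year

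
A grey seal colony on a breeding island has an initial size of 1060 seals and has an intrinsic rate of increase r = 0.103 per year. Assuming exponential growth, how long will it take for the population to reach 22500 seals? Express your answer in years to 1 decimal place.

Set N₀·e^(rt) = 22500: e^(0.103·t) = 22500/1060 = 21.226.
0.103·t = ln(21.226) = 3.0552, so t = 3.0552/0.103 = 29.663.

29.7 years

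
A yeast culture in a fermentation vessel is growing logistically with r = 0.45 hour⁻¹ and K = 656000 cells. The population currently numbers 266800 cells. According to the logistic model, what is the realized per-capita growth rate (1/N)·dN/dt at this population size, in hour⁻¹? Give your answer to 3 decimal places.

0.267 per hour

(1/N)·dN/dt = r(1 − N/K) = 0.45 × (1 − 266800/656000).
= 0.45 × 0.59329 = 0.26698.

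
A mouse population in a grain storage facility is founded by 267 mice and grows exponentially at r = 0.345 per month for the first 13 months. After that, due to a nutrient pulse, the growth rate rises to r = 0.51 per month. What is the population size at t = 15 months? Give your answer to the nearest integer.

Phase 1: N(13) = 267·e^(0.345×13) = 267·e^4.485 = 23676.7.
Phase 2 runs for 15 − 13 = 2 months at r = 0.51.
N(15) = 23676.7·e^(0.51×2) = 23676.7·e^1.02 = 65660.2.

65660 mice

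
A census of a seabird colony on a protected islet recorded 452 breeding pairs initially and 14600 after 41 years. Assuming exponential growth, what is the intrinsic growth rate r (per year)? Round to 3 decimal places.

From N(t) = N₀·e^(rt): e^(r·41) = 14600/452 = 32.301.
r·41 = ln(32.301) = 3.4751, so r = 3.4751/41 = 0.084758.

0.085 per year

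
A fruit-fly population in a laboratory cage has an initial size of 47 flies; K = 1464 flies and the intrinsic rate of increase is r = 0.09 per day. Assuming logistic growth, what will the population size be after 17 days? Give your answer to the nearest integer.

194 flies

A = (K − N₀)/N₀ = (1464 − 47)/47 = 30.149.
N(t) = K/(1 + A·e^(−rt)) = 1464/(1 + 30.149×e^(−0.09×17)).
e^(−1.53) = 0.21654; denominator = 1 + 30.149×0.21654 = 7.5283.
N = 1464/7.5283 = 194.466.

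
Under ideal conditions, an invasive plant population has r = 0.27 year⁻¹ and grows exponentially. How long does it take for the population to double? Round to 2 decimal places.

2.57 years

Doubling time t_d = ln(2)/r = 0.6931/0.27 = 2.5672.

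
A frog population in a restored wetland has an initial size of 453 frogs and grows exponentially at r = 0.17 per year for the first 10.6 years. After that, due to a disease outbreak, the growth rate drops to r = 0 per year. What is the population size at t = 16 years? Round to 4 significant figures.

Phase 1: N(10.6) = 453·e^(0.17×10.6) = 453·e^1.802 = 2745.98.
Phase 2 runs for 16 − 10.6 = 5.4 years at r = 0.
N(16) = 2745.98·e^(0×5.4) = 2745.98·e^-0 = 2745.98.

2746 frogs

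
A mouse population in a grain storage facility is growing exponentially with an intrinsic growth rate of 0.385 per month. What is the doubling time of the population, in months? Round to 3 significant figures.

1.80 months

Doubling time t_d = ln(2)/r = 0.6931/0.385 = 1.8004.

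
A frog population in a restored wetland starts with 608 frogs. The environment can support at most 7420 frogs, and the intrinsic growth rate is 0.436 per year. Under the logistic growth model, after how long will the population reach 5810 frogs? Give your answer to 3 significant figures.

A = (K − N₀)/N₀ = (7420 − 608)/608 = 11.204.
Solve 7420/(1 + 11.204·e^(−0.436t)) = 5810: 1 + 11.204·e^(−0.436t) = 1.2771, so e^(−0.436t) = 0.0247331.
−0.436·t = ln(0.0247331) = -3.6996, so t = 3.6996/0.436 = 8.4853.

8.49 years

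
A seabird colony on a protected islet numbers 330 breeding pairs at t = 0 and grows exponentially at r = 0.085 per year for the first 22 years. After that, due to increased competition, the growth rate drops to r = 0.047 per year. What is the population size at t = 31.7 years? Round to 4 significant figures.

Phase 1: N(22) = 330·e^(0.085×22) = 330·e^1.87 = 2141.14.
Phase 2 runs for 31.7 − 22 = 9.7 years at r = 0.047.
N(31.7) = 2141.14·e^(0.047×9.7) = 2141.14·e^0.4559 = 3377.84.

3378 breeding pairs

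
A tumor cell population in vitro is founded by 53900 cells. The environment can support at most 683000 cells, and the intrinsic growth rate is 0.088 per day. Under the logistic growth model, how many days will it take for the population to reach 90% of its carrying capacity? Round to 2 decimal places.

52.89 days

A = (K − N₀)/N₀ = (683000 − 53900)/53900 = 11.672.
Solve 683000/(1 + 11.672·e^(−0.088t)) = 614700: 1 + 11.672·e^(−0.088t) = 1.1111, so e^(−0.088t) = 0.00951977.
−0.088·t = ln(0.00951977) = -4.6544, so t = 4.6544/0.088 = 52.891.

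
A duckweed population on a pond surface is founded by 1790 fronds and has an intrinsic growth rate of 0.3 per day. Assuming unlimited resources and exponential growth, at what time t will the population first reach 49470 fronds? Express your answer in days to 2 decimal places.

Set N₀·e^(rt) = 49470: e^(0.3·t) = 49470/1790 = 27.637.
0.3·t = ln(27.637) = 3.3192, so t = 3.3192/0.3 = 11.064.

11.06 days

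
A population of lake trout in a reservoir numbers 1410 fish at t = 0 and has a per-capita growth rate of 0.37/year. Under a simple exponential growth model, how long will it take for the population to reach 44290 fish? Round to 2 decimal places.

Set N₀·e^(rt) = 44290: e^(0.37·t) = 44290/1410 = 31.411.
0.37·t = ln(31.411) = 3.4472, so t = 3.4472/0.37 = 9.3167.

9.32 years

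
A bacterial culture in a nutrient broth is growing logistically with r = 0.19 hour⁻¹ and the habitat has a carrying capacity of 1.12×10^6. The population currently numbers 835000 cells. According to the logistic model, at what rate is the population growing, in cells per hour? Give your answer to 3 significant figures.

dN/dt = rN(1 − N/K) = 0.19 × 835000 × (1 − 835000/1.12×10^6).
1 − 835000/1.12×10^6 = 0.25446; dN/dt = 0.19 × 835000 × 0.25446 = 40371.

40400 cells per hour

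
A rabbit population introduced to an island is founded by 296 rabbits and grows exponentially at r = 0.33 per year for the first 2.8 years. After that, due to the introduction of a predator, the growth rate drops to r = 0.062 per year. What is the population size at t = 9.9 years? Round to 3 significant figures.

1160 rabbits

Phase 1: N(2.8) = 296·e^(0.33×2.8) = 296·e^0.924 = 745.727.
Phase 2 runs for 9.9 − 2.8 = 7.1 years at r = 0.062.
N(9.9) = 745.727·e^(0.062×7.1) = 745.727·e^0.4402 = 1158.13.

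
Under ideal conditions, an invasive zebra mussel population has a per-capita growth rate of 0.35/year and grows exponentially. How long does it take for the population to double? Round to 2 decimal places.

1.98 years

Doubling time t_d = ln(2)/r = 0.6931/0.35 = 1.9804.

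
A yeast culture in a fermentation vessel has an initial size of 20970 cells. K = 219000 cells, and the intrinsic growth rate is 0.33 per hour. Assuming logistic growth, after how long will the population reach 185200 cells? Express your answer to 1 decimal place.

A = (K − N₀)/N₀ = (219000 − 20970)/20970 = 9.4435.
Solve 219000/(1 + 9.4435·e^(−0.33t)) = 185200: 1 + 9.4435·e^(−0.33t) = 1.1825, so e^(−0.33t) = 0.0193261.
−0.33·t = ln(0.0193261) = -3.9463, so t = 3.9463/0.33 = 11.958.

12.0 hours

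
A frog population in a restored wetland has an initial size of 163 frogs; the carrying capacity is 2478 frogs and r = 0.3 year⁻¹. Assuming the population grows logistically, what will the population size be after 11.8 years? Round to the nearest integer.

1755 frogs

A = (K − N₀)/N₀ = (2478 − 163)/163 = 14.202.
N(t) = K/(1 + A·e^(−rt)) = 2478/(1 + 14.202×e^(−0.3×11.8)).
e^(−3.54) = 0.029013; denominator = 1 + 14.202×0.029013 = 1.4121.
N = 2478/1.4121 = 1754.88.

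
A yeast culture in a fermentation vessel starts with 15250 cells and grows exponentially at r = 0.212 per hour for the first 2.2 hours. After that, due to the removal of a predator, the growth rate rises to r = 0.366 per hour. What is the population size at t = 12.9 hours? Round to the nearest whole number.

Phase 1: N(2.2) = 15250·e^(0.212×2.2) = 15250·e^0.4664 = 24312.2.
Phase 2 runs for 12.9 − 2.2 = 10.7 hours at r = 0.366.
N(12.9) = 24312.2·e^(0.366×10.7) = 24312.2·e^3.916 = 1.2207×10^6.

1220700 cells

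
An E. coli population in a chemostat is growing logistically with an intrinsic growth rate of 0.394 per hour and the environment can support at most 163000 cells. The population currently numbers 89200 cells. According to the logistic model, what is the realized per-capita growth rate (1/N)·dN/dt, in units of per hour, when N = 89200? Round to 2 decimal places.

0.18 per hour

(1/N)·dN/dt = r(1 − N/K) = 0.394 × (1 − 89200/163000).
= 0.394 × 0.45276 = 0.17839.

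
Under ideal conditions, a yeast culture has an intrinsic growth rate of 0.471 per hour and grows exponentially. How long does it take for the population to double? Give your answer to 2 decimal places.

1.47 hours

Doubling time t_d = ln(2)/r = 0.6931/0.471 = 1.4717.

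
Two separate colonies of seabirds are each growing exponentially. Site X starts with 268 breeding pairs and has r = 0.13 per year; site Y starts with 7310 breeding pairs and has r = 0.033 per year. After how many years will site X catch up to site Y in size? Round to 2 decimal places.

Set 268·e^(0.13t) = 7310·e^(0.033t).
e^((0.13 − 0.033)t) = 7310/268 → e^(0.097·t) = 27.276.
0.097·t = ln(27.276) = 3.306, so t = 3.306/0.097 = 34.083.

34.08 years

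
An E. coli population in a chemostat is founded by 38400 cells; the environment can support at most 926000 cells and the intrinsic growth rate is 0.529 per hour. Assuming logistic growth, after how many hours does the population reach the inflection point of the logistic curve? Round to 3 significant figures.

5.94 hours

Logistic growth is fastest at N = K/2 = 463000.
A = (K − N₀)/N₀ = 23.115. Set K/(1 + A·e^(−rt)) = K/2 → A·e^(−rt) = 1.
e^(−0.529t) = 1/23.115 = 0.0432627, so t = ln(23.115)/0.529 = 3.1405/0.529 = 5.9366.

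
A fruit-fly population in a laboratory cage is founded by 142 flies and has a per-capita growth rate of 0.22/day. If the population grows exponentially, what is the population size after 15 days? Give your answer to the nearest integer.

N(t) = N₀·e^(rt) = 142 × e^(0.22×15) = 142 × e^3.3.
e^3.3 ≈ 27.113, so N ≈ 142 × 27.113 = 3849.99.

3850 flies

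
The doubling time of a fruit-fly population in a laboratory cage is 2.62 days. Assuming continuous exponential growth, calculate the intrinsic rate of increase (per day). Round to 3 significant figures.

r = ln(2)/t_d = 0.6931/2.62 = 0.26456.

0.265 per day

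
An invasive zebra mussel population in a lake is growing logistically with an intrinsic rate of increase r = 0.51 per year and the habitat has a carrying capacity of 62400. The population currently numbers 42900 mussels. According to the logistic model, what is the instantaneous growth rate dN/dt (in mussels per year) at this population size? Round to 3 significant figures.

dN/dt = rN(1 − N/K) = 0.51 × 42900 × (1 − 42900/62400).
1 − 42900/62400 = 0.3125; dN/dt = 0.51 × 42900 × 0.3125 = 6837.2.

6840 mussels per year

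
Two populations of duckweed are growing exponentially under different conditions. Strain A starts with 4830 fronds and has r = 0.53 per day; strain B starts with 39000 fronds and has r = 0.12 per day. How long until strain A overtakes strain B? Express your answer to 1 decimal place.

5.1 days

Set 4830·e^(0.53t) = 39000·e^(0.12t).
e^((0.53 − 0.12)t) = 39000/4830 → e^(0.41·t) = 8.0745.
0.41·t = ln(8.0745) = 2.0887, so t = 2.0887/0.41 = 5.0944.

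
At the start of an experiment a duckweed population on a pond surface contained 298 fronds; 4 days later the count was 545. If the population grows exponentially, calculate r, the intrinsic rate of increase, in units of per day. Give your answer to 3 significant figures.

From N(t) = N₀·e^(rt): e^(r·4) = 545/298 = 1.8289.
r·4 = ln(1.8289) = 0.60369, so r = 0.60369/4 = 0.15092.

0.151 per day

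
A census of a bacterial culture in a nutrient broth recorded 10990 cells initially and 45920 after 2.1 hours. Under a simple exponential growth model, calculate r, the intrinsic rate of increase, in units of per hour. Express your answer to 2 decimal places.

0.68 per hour

From N(t) = N₀·e^(rt): e^(r·2.1) = 45920/10990 = 4.1783.
r·2.1 = ln(4.1783) = 1.4299, so r = 1.4299/2.1 = 0.68091.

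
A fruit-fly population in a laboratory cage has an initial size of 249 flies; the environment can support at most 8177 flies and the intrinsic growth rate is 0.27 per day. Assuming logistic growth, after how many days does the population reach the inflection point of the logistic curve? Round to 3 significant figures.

12.8 days

Logistic growth is fastest at N = K/2 = 4088.5.
A = (K − N₀)/N₀ = 31.839. Set K/(1 + A·e^(−rt)) = K/2 → A·e^(−rt) = 1.
e^(−0.27t) = 1/31.839 = 0.0314077, so t = ln(31.839)/0.27 = 3.4607/0.27 = 12.817.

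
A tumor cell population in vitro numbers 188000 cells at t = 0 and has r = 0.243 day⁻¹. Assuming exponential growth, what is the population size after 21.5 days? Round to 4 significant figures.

N(t) = N₀·e^(rt) = 188000 × e^(0.243×21.5) = 188000 × e^5.224.
e^5.224 ≈ 185.77, so N ≈ 188000 × 185.77 = 3.492443×10^7.

34920000 cells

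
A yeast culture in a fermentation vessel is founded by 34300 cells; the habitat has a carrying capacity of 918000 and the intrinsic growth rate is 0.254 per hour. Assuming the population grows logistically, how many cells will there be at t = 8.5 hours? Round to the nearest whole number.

A = (K − N₀)/N₀ = (918000 − 34300)/34300 = 25.764.
N(t) = K/(1 + A·e^(−rt)) = 918000/(1 + 25.764×e^(−0.254×8.5)).
e^(−2.159) = 0.11544; denominator = 1 + 25.764×0.11544 = 3.9742.
N = 918000/3.9742 = 230990.

230990 cells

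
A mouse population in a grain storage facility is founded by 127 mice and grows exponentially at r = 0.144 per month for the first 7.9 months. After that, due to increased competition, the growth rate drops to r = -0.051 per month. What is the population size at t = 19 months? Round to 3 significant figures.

Phase 1: N(7.9) = 127·e^(0.144×7.9) = 127·e^1.138 = 396.148.
Phase 2 runs for 19 − 7.9 = 11.1 months at r = -0.051.
N(19) = 396.148·e^(-0.051×11.1) = 396.148·e^-0.5661 = 224.907.

225 mice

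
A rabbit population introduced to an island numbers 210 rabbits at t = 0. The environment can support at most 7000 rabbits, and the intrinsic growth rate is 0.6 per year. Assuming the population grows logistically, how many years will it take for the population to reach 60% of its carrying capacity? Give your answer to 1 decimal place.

6.5 years

A = (K − N₀)/N₀ = (7000 − 210)/210 = 32.333.
Solve 7000/(1 + 32.333·e^(−0.6t)) = 4200: 1 + 32.333·e^(−0.6t) = 1.6667, so e^(−0.6t) = 0.0206186.
−0.6·t = ln(0.0206186) = -3.8816, so t = 3.8816/0.6 = 6.4693.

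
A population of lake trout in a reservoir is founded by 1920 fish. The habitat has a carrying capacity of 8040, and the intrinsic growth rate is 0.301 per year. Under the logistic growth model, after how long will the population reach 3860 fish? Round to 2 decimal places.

3.59 years

A = (K − N₀)/N₀ = (8040 − 1920)/1920 = 3.1875.
Solve 8040/(1 + 3.1875·e^(−0.301t)) = 3860: 1 + 3.1875·e^(−0.301t) = 2.0829, so e^(−0.301t) = 0.339734.
−0.301·t = ln(0.339734) = -1.0796, so t = 1.0796/0.301 = 3.5867.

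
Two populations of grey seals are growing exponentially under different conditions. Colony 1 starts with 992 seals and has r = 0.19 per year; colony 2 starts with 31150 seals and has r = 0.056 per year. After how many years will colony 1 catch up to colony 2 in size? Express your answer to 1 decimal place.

25.7 years

Set 992·e^(0.19t) = 31150·e^(0.056t).
e^((0.19 − 0.056)t) = 31150/992 → e^(0.134·t) = 31.401.
0.134·t = ln(31.401) = 3.4468, so t = 3.4468/0.134 = 25.723.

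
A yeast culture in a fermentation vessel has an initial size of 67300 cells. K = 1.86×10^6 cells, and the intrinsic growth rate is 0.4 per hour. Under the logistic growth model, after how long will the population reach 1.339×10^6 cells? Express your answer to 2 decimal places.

A = (K − N₀)/N₀ = (1.86×10^6 − 67300)/67300 = 26.637.
Solve 1.86×10^6/(1 + 26.637·e^(−0.4t)) = 1.339×10^6: 1 + 26.637·e^(−0.4t) = 1.3891, so e^(−0.4t) = 0.0146071.
−0.4·t = ln(0.0146071) = -4.2262, so t = 4.2262/0.4 = 10.566.

10.57 hours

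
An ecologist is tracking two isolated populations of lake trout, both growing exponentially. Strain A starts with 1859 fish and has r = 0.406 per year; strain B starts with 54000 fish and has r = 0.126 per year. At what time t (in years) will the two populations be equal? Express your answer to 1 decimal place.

Set 1859·e^(0.406t) = 54000·e^(0.126t).
e^((0.406 − 0.126)t) = 54000/1859 → e^(0.28·t) = 29.048.
0.28·t = ln(29.048) = 3.3689, so t = 3.3689/0.28 = 12.032.

12.0 years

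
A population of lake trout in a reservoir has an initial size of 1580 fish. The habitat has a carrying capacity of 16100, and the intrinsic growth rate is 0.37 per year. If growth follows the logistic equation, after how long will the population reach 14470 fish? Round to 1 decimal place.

11.9 years

A = (K − N₀)/N₀ = (16100 − 1580)/1580 = 9.1899.
Solve 16100/(1 + 9.1899·e^(−0.37t)) = 14470: 1 + 9.1899·e^(−0.37t) = 1.1126, so e^(−0.37t) = 0.0122577.
−0.37·t = ln(0.0122577) = -4.4016, so t = 4.4016/0.37 = 11.896.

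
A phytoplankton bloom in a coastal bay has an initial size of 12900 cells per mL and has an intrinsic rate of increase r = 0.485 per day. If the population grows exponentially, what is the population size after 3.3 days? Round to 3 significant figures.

N(t) = N₀·e^(rt) = 12900 × e^(0.485×3.3) = 12900 × e^1.6.
e^1.6 ≈ 4.9555, so N ≈ 12900 × 4.9555 = 63926.1.

63900 cells per mL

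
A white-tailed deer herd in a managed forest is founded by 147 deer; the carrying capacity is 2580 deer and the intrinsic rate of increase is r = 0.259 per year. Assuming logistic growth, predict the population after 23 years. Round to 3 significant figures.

2470 deer

A = (K − N₀)/N₀ = (2580 − 147)/147 = 16.551.
N(t) = K/(1 + A·e^(−rt)) = 2580/(1 + 16.551×e^(−0.259×23)).
e^(−5.957) = 0.0025877; denominator = 1 + 16.551×0.0025877 = 1.0428.
N = 2580/1.0428 = 2474.04.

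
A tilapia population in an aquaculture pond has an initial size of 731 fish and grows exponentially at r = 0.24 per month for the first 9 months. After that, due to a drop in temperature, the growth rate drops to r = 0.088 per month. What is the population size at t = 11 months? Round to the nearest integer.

7558 fish

Phase 1: N(9) = 731·e^(0.24×9) = 731·e^2.16 = 6338.6.
Phase 2 runs for 11 − 9 = 2 months at r = 0.088.
N(11) = 6338.6·e^(0.088×2) = 6338.6·e^0.176 = 7558.39.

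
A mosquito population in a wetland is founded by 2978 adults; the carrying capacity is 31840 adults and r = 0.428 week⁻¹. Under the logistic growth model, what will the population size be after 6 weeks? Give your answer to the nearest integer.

A = (K − N₀)/N₀ = (31840 − 2978)/2978 = 9.6917.
N(t) = K/(1 + A·e^(−rt)) = 31840/(1 + 9.6917×e^(−0.428×6)).
e^(−2.568) = 0.076689; denominator = 1 + 9.6917×0.076689 = 1.7432.
N = 31840/1.7432 = 18264.8.

18265 adults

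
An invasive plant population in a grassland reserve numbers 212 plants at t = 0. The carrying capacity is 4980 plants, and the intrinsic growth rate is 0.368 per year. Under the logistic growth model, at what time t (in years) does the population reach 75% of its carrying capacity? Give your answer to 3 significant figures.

11.4 years

A = (K − N₀)/N₀ = (4980 − 212)/212 = 22.491.
Solve 4980/(1 + 22.491·e^(−0.368t)) = 3735: 1 + 22.491·e^(−0.368t) = 1.3333, so e^(−0.368t) = 0.014821.
−0.368·t = ln(0.014821) = -4.2117, so t = 4.2117/0.368 = 11.445.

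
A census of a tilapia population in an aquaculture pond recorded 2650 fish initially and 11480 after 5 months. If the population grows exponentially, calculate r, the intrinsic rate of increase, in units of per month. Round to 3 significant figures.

From N(t) = N₀·e^(rt): e^(r·5) = 11480/2650 = 4.3321.
r·5 = ln(4.3321) = 1.466, so r = 1.466/5 = 0.29321.

0.293 per month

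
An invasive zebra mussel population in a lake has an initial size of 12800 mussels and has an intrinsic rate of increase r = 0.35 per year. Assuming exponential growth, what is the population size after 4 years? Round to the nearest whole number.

N(t) = N₀·e^(rt) = 12800 × e^(0.35×4) = 12800 × e^1.4.
e^1.4 ≈ 4.0552, so N ≈ 12800 × 4.0552 = 51906.6.

51907 mussels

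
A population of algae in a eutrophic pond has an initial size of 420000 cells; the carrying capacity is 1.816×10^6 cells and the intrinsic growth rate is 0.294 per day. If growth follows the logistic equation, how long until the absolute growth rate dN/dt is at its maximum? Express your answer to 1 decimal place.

Logistic growth is fastest at N = K/2 = 908000.
A = (K − N₀)/N₀ = 3.3238. Set K/(1 + A·e^(−rt)) = K/2 → A·e^(−rt) = 1.
e^(−0.294t) = 1/3.3238 = 0.30086, so t = ln(3.3238)/0.294 = 1.2011/0.294 = 4.0854.

4.1 days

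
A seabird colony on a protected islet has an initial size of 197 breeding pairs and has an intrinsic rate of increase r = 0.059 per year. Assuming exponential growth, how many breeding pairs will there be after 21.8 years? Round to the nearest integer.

713 breeding pairs

N(t) = N₀·e^(rt) = 197 × e^(0.059×21.8) = 197 × e^1.286.
e^1.286 ≈ 3.619, so N ≈ 197 × 3.619 = 712.945.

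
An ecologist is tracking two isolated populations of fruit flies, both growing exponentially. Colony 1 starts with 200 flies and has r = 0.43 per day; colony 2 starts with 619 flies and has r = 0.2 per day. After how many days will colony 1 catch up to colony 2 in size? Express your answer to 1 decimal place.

4.9 days

Set 200·e^(0.43t) = 619·e^(0.2t).
e^((0.43 − 0.2)t) = 619/200 → e^(0.23·t) = 3.095.
0.23·t = ln(3.095) = 1.1298, so t = 1.1298/0.23 = 4.9121.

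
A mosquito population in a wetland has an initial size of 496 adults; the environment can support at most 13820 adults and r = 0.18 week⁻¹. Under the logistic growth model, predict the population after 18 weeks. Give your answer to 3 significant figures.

A = (K − N₀)/N₀ = (13820 − 496)/496 = 26.863.
N(t) = K/(1 + A·e^(−rt)) = 13820/(1 + 26.863×e^(−0.18×18)).
e^(−3.24) = 0.039164; denominator = 1 + 26.863×0.039164 = 2.0521.
N = 13820/2.0521 = 6734.71.

6730 adults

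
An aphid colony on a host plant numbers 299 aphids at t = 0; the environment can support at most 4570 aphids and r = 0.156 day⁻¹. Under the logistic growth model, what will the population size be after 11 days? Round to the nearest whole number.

1281 aphids

A = (K − N₀)/N₀ = (4570 − 299)/299 = 14.284.
N(t) = K/(1 + A·e^(−rt)) = 4570/(1 + 14.284×e^(−0.156×11)).
e^(−1.716) = 0.17978; denominator = 1 + 14.284×0.17978 = 3.5681.
N = 4570/3.5681 = 1280.8.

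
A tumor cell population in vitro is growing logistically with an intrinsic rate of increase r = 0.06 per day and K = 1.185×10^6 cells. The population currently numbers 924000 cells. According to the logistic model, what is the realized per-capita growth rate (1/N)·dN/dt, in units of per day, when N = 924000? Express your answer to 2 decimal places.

(1/N)·dN/dt = r(1 − N/K) = 0.06 × (1 − 924000/1.185×10^6).
= 0.06 × 0.22025 = 0.013215.

0.01 per day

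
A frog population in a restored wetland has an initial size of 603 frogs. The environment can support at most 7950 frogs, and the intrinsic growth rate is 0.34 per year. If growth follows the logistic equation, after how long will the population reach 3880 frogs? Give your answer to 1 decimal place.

7.2 years

A = (K − N₀)/N₀ = (7950 − 603)/603 = 12.184.
Solve 7950/(1 + 12.184·e^(−0.34t)) = 3880: 1 + 12.184·e^(−0.34t) = 2.049, so e^(−0.34t) = 0.0860934.
−0.34·t = ln(0.0860934) = -2.4523, so t = 2.4523/0.34 = 7.2127.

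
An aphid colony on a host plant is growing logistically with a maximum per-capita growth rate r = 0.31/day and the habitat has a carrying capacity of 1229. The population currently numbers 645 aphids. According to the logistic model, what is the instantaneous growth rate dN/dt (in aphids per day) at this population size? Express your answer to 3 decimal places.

95.013 aphids per day

dN/dt = rN(1 − N/K) = 0.31 × 645 × (1 − 645/1229).
1 − 645/1229 = 0.47518; dN/dt = 0.31 × 645 × 0.47518 = 95.013.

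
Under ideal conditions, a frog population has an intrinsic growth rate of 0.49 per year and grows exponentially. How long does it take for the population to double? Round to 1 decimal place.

Doubling time t_d = ln(2)/r = 0.6931/0.49 = 1.4146.

1.4 years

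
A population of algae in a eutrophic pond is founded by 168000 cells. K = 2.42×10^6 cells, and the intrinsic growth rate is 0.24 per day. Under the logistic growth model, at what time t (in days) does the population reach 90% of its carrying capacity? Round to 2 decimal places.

19.97 days

A = (K − N₀)/N₀ = (2.42×10^6 − 168000)/168000 = 13.405.
Solve 2.42×10^6/(1 + 13.405·e^(−0.24t)) = 2.178×10^6: 1 + 13.405·e^(−0.24t) = 1.1111, so e^(−0.24t) = 0.00828893.
−0.24·t = ln(0.00828893) = -4.7928, so t = 4.7928/0.24 = 19.97.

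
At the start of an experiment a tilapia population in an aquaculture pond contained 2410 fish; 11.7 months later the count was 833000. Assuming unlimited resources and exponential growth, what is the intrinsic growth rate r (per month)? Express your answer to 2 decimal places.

From N(t) = N₀·e^(rt): e^(r·11.7) = 833000/2410 = 345.64.
r·11.7 = ln(345.64) = 5.8454, so r = 5.8454/11.7 = 0.49961.

0.50 per month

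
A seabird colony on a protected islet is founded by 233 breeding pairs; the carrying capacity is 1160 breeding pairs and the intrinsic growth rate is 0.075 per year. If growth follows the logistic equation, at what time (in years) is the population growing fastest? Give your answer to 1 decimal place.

Logistic growth is fastest at N = K/2 = 580.
A = (K − N₀)/N₀ = 3.9785. Set K/(1 + A·e^(−rt)) = K/2 → A·e^(−rt) = 1.
e^(−0.075t) = 1/3.9785 = 0.251348, so t = ln(3.9785)/0.075 = 1.3809/0.075 = 18.412.

18.4 years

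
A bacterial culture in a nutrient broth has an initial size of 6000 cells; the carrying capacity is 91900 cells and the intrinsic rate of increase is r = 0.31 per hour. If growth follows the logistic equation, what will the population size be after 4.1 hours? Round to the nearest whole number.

A = (K − N₀)/N₀ = (91900 − 6000)/6000 = 14.317.
N(t) = K/(1 + A·e^(−rt)) = 91900/(1 + 14.317×e^(−0.31×4.1)).
e^(−1.271) = 0.28055; denominator = 1 + 14.317×0.28055 = 5.0166.
N = 91900/5.0166 = 18319.3.

18319 cells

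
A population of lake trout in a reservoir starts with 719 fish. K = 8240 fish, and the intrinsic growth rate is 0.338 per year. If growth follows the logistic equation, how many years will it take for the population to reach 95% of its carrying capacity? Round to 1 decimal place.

A = (K − N₀)/N₀ = (8240 − 719)/719 = 10.46.
Solve 8240/(1 + 10.46·e^(−0.338t)) = 7828: 1 + 10.46·e^(−0.338t) = 1.0526, so e^(−0.338t) = 0.00503153.
−0.338·t = ln(0.00503153) = -5.292, so t = 5.292/0.338 = 15.657.

15.7 years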